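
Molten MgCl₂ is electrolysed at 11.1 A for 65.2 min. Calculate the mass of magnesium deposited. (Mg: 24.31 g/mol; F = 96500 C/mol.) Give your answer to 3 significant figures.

5.47 g

Q = It = 11.1 × 3912 = 43420 C
n(e⁻) = 43420 / 96500 = 0.4499 mol
Mg²⁺ + 2e⁻ → Mg, so n(Mg) = 0.4499 / 2 = 0.2250 mol
m = 0.2250 × 24.31 = 5.47 g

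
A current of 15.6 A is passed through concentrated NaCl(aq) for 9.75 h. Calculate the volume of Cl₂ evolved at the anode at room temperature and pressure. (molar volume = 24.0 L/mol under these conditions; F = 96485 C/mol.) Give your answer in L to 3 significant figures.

Charge passed = 15.6 × 35100 = 5.476×10^5 C
Moles of electrons = 5.476×10^5 / 96485 = 5.675 mol
2Cl⁻ → Cl₂ + 2e⁻, so n(Cl₂) = 5.675 / 2 = 2.838 mol
V = 2.838 × 24.0 = 68.11 L

68.1 L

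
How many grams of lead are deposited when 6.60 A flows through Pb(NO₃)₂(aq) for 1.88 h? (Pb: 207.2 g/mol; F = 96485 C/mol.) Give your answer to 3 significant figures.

Q = It = 6.60 × 6768 = 44670 C
n(e⁻) = 44670 / 96485 = 0.4630 mol
Pb²⁺ + 2e⁻ → Pb, so n(Pb) = 0.4630 / 2 = 0.2315 mol
m = 0.2315 × 207.2 = 48.0 g

48.0 g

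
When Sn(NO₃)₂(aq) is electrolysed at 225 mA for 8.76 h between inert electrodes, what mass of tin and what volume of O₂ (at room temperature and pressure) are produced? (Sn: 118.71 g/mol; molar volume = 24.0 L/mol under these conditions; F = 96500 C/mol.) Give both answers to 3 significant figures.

Q = 0.225 × 31536 = 7096 C; n(e⁻) = 7096 / 96500 = 0.07353 mol
Cathode: Sn²⁺ + 2e⁻ → Sn → n(Sn) = 0.07353/2 = 0.03677 mol → 4.36 g
Anode: 2H₂O → O₂ + 4H⁺ + 4e⁻ → n(O₂) = 0.07353/4 = 0.01838 mol → 0.441 L

4.36 g Sn; 0.441 L O₂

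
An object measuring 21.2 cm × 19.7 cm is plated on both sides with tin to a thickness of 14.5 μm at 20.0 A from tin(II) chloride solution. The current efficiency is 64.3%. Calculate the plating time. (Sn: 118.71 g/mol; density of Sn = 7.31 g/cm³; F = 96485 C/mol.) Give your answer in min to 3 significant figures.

Plated area = 2 × 21.2 × 19.7 = 835.3 cm²
Volume = 835.3 × 14.5×10⁻⁴ cm = 1.211 cm³
m(Sn) = 1.211 × 7.31 = 8.852 g
n(Sn) = 8.852 / 118.71 = 0.07457 mol; n(e⁻) = 2 × 0.07457 = 0.1491 mol
Q = 0.1491 × 96485 / 0.643 = 22370 C
t = 22370 / 20.0 = 1119 s = 18.7 min

18.7 min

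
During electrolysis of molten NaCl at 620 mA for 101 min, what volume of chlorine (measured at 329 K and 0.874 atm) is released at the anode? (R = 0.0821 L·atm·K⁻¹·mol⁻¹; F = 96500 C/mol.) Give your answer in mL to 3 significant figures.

Q = It = 0.620 × 6060 = 3757 C
n(e⁻) = 3757 / 96500 = 0.03893 mol
2Cl⁻ → Cl₂ + 2e⁻, so n(Cl₂) = 0.03893 / 2 = 0.01947 mol
V = nRT/P = 0.01947 × 0.0821 × 329 / 0.874 = 0.6017 L
= 602 mL

602 mL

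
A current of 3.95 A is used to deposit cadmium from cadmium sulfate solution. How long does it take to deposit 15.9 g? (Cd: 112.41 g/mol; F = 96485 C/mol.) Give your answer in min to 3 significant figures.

115 min

n(Cd) = 15.9 / 112.41 = 0.1414 mol
Cd²⁺ + 2e⁻ → Cd, so n(e⁻) = 2 × 0.1414 = 0.2828 mol
Q = 0.2828 × 96485 = 27290 C
t = Q / I = 27290 / 3.95 = 6909 s = 115 min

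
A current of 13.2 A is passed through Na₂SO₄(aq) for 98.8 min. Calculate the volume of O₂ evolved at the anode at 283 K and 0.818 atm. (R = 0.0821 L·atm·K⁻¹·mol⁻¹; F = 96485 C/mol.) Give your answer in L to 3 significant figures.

5.76 L

Charge passed = 13.2 × 5928 = 78250 C
Moles of electrons = 78250 / 96485 = 0.8110 mol
2H₂O → O₂ + 4H⁺ + 4e⁻, so n(O₂) = 0.8110 / 4 = 0.2028 mol
V = nRT/P = 0.2028 × 0.0821 × 283 / 0.818 = 5.760 L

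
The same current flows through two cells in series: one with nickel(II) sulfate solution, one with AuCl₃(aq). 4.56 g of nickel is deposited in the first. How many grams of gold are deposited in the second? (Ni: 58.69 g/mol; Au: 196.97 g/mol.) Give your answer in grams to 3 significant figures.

10.2 g

n(Ni) = 4.56 / 58.69 = 0.07770 mol
Ni²⁺ + 2e⁻ → Ni, so n(e⁻) = 2 × 0.07770 = 0.1554 mol
In series, the same 0.1554 mol of electrons flows through the second cell.
Au³⁺ + 3e⁻ → Au, so n(Au) = 0.1554 / 3 = 0.05180 mol
m(Au) = 0.05180 × 196.97 = 10.2 g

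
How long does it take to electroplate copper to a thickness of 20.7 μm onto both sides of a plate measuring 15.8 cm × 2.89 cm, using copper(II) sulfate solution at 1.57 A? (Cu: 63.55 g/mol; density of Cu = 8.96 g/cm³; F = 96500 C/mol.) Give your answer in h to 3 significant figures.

Plated area = 2 × 15.8 × 2.89 = 91.32 cm²
Volume = 91.32 × 20.7×10⁻⁴ cm = 0.1890 cm³
m(Cu) = 0.1890 × 8.96 = 1.693 g
n(Cu) = 1.693 / 63.55 = 0.02664 mol; n(e⁻) = 2 × 0.02664 = 0.05328 mol
Q = 0.05328 × 96500 = 5142 C
t = 5142 / 1.57 = 3275 s = 0.910 h

0.910 h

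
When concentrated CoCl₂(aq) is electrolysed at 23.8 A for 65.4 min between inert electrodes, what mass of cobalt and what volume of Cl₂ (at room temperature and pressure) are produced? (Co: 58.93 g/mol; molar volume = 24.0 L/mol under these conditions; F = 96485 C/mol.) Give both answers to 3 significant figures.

28.5 g Co; 11.6 L Cl₂

Q = 23.8 × 3924 = 93390 C; n(e⁻) = 93390 / 96485 = 0.9679 mol
Cathode: Co²⁺ + 2e⁻ → Co → n(Co) = 0.9679/2 = 0.4840 mol → 28.5 g
Anode: 2Cl⁻ → Cl₂ + 2e⁻ → n(Cl₂) = 0.9679/2 = 0.4840 mol → 11.6 L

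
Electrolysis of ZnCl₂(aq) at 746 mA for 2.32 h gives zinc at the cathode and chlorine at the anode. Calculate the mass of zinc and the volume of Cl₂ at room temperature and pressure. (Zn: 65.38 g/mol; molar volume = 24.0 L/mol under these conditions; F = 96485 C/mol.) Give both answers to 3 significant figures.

Q = 0.746 × 8352 = 6231 C; n(e⁻) = 6231 / 96485 = 0.06458 mol
Cathode: Zn²⁺ + 2e⁻ → Zn → n(Zn) = 0.06458/2 = 0.03229 mol → 2.11 g
Anode: 2Cl⁻ → Cl₂ + 2e⁻ → n(Cl₂) = 0.06458/2 = 0.03229 mol → 0.775 L

2.11 g Zn; 0.775 L Cl₂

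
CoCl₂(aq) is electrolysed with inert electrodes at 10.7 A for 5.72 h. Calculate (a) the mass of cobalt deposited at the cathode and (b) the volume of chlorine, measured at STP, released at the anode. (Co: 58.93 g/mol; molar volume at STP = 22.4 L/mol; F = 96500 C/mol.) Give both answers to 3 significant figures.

Q = 10.7 × 20592 = 2.203×10^5 C; n(e⁻) = 2.203×10^5 / 96500 = 2.283 mol
Cathode: Co²⁺ + 2e⁻ → Co → n(Co) = 2.283/2 = 1.142 mol → 67.3 g
Anode: 2Cl⁻ → Cl₂ + 2e⁻ → n(Cl₂) = 2.283/2 = 1.142 mol → 25.6 L

67.3 g Co; 25.6 L Cl₂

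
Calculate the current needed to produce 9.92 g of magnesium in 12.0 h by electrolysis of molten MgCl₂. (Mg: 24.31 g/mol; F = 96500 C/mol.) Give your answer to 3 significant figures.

1.82 A

n(Mg) = 9.92 / 24.31 = 0.4081 mol
Mg²⁺ + 2e⁻ → Mg, so n(e⁻) = 2 × 0.4081 = 0.8162 mol
Q = 0.8162 × 96500 = 78760 C
I = Q / t = 78760 / 43200 s = 1.82 A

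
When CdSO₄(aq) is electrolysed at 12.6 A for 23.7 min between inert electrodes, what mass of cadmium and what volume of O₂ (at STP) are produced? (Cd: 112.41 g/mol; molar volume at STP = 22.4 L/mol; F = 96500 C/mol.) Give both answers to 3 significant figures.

Q = 12.6 × 1422 = 17920 C; n(e⁻) = 17920 / 96500 = 0.1857 mol
Cathode: Cd²⁺ + 2e⁻ → Cd → n(Cd) = 0.1857/2 = 0.09285 mol → 10.4 g
Anode: 2H₂O → O₂ + 4H⁺ + 4e⁻ → n(O₂) = 0.1857/4 = 0.04643 mol → 1.04 L

10.4 g Cd; 1.04 L O₂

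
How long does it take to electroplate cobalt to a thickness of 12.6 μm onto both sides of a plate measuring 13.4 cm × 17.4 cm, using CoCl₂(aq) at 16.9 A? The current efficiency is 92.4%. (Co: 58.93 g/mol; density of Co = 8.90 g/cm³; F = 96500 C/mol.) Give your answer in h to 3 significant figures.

Plated area = 2 × 13.4 × 17.4 = 466.3 cm²
Volume = 466.3 × 12.6×10⁻⁴ cm = 0.5875 cm³
m(Co) = 0.5875 × 8.90 = 5.229 g
n(Co) = 5.229 / 58.93 = 0.08873 mol; n(e⁻) = 2 × 0.08873 = 0.1775 mol
Q = 0.1775 × 96500 / 0.924 = 18540 C
t = 18540 / 16.9 = 1097 s = 0.305 h

0.305 h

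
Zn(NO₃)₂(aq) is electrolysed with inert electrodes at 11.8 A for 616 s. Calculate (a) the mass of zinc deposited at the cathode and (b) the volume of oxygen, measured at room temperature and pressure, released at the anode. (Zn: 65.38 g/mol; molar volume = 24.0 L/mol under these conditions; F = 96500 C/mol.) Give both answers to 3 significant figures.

2.46 g Zn; 0.452 L O₂

Q = 11.8 × 616 = 7269 C; n(e⁻) = 7269 / 96500 = 0.07533 mol
Cathode: Zn²⁺ + 2e⁻ → Zn → n(Zn) = 0.07533/2 = 0.03767 mol → 2.46 g
Anode: 2H₂O → O₂ + 4H⁺ + 4e⁻ → n(O₂) = 0.07533/4 = 0.01883 mol → 0.452 L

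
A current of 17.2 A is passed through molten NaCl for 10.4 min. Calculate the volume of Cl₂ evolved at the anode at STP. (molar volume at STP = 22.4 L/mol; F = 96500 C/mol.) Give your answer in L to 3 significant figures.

Q = It = 17.2 × 624 = 10730 C
Moles of electrons = 10730 / 96500 = 0.1112 mol
2Cl⁻ → Cl₂ + 2e⁻, so n(Cl₂) = 0.1112 / 2 = 0.05560 mol
V = 0.05560 × 22.4 = 1.245 L

1.25 L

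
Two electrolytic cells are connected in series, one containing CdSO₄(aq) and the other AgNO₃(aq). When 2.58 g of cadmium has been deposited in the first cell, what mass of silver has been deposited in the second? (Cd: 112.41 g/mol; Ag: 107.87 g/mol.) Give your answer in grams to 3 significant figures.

n(Cd) = 2.58 / 112.41 = 0.02295 mol
Cd²⁺ + 2e⁻ → Cd, so n(e⁻) = 2 × 0.02295 = 0.04590 mol
In series, the same 0.04590 mol of electrons flows through the second cell.
Ag⁺ + e⁻ → Ag, so n(Ag) = 0.04590 mol
m(Ag) = 0.04590 × 107.87 = 4.95 g

4.95 g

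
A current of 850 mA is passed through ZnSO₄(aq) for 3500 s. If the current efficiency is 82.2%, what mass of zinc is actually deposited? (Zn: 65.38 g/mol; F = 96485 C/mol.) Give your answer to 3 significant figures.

Q = 0.850 × 3500 = 2975 C
n(e⁻) = 2975 / 96485 = 0.03083 mol
Zn²⁺ + 2e⁻ → Zn, so theoretical m(Zn) = 0.01542 × 65.38 = 1.008 g
Actual mass = 82.2% × 1.008 = 0.829 g

0.829 g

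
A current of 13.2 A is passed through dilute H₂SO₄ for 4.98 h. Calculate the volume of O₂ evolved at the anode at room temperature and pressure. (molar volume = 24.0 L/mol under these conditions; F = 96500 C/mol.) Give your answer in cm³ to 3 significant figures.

14700 cm³

Charge passed = 13.2 × 17928 = 2.366×10^5 C
Moles of electrons = 2.366×10^5 / 96500 = 2.452 mol
2H₂O → O₂ + 4H⁺ + 4e⁻, so n(O₂) = 2.452 / 4 = 0.6130 mol
V = 0.6130 × 24.0 = 14.71 L
= 14700 cm³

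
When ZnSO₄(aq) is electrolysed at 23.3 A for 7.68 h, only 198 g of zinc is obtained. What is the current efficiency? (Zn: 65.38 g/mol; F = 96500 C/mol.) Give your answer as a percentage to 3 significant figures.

90.7%

Q = 23.3 × 27648 = 6.442×10^5 C
n(e⁻) = 6.442×10^5 / 96500 = 6.676 mol
Zn²⁺ + 2e⁻ → Zn, so theoretical n(Zn) = 3.338 mol → 218.2 g
Efficiency = 198 / 218.2 = 0.9074 = 90.7%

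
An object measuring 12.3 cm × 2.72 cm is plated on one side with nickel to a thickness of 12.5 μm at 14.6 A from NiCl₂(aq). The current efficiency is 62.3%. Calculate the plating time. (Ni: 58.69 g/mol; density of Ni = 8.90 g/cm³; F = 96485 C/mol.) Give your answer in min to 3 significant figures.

Plated area = 12.3 × 2.72 = 33.46 cm²
Volume = 33.46 × 12.5×10⁻⁴ cm = 0.04183 cm³
m(Ni) = 0.04183 × 8.90 = 0.3723 g
n(Ni) = 0.3723 / 58.69 = 0.006343 mol; n(e⁻) = 2 × 0.006343 = 0.01269 mol
Q = 0.01269 × 96485 / 0.623 = 1965 C
t = 1965 / 14.6 = 134.6 s = 2.24 min

2.24 min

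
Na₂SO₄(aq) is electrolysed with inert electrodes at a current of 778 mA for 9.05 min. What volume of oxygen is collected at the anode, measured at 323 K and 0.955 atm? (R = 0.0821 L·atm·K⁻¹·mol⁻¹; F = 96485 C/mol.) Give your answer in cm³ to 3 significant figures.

Q = 0.778 A × 543 s = 422.5 C
n(e⁻) = 422.5 / 96485 = 0.004379 mol
2H₂O → O₂ + 4H⁺ + 4e⁻, so n(O₂) = 0.004379 / 4 = 0.001095 mol
V = nRT/P = 0.001095 × 0.0821 × 323 / 0.955 = 0.03041 L
= 30.4 cm³

30.4 cm³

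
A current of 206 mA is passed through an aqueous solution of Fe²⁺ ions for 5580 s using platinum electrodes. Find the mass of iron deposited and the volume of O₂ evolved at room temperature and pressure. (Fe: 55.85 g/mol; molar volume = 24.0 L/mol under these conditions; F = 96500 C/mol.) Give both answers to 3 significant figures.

0.333 g Fe; 0.0715 L O₂

Q = 0.206 × 5580 = 1149 C; n(e⁻) = 1149 / 96500 = 0.01191 mol
Cathode: Fe²⁺ + 2e⁻ → Fe → n(Fe) = 0.01191/2 = 0.005955 mol → 0.333 g
Anode: 2H₂O → O₂ + 4H⁺ + 4e⁻ → n(O₂) = 0.01191/4 = 0.002978 mol → 0.0715 L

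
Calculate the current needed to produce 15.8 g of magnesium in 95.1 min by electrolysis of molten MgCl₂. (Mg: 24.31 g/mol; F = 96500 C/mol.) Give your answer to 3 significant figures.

n(Mg) = 15.8 / 24.31 = 0.6499 mol
Mg²⁺ + 2e⁻ → Mg, so n(e⁻) = 2 × 0.6499 = 1.300 mol
Q = 1.300 × 96500 = 1.255×10^5 C
I = Q / t = 1.255×10^5 / 5706 s = 22.0 A

22.0 A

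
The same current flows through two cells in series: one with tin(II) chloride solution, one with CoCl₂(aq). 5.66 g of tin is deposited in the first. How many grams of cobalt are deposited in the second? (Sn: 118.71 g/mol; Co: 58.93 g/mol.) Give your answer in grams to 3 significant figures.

2.81 g

n(Sn) = 5.66 / 118.71 = 0.04768 mol
Sn²⁺ + 2e⁻ → Sn, so n(e⁻) = 2 × 0.04768 = 0.09536 mol
The cells are in series, so the same charge (and hence the same n(e⁻) = 0.09536 mol) passes through both.
Co²⁺ + 2e⁻ → Co, so n(Co) = 0.09536 / 2 = 0.04768 mol
m(Co) = 0.04768 × 58.93 = 2.81 g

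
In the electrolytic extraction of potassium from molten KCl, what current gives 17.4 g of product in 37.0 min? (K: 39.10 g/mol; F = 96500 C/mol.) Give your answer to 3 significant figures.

n(K) = 17.4 / 39.10 = 0.4450 mol
K⁺ + e⁻ → K, so n(e⁻) = 0.4450 mol
Q = 0.4450 × 96500 = 42940 C
I = Q / t = 42940 / 2220 s = 19.3 A

19.3 A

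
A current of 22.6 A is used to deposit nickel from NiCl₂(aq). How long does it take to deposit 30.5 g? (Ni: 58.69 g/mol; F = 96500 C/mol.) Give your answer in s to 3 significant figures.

n(Ni) = 30.5 / 58.69 = 0.5197 mol
Ni²⁺ + 2e⁻ → Ni, so n(e⁻) = 2 × 0.5197 = 1.039 mol
Q = 1.039 × 96500 = 1.003×10^5 C
t = Q / I = 1.003×10^5 / 22.6 = 4438 s

4440 s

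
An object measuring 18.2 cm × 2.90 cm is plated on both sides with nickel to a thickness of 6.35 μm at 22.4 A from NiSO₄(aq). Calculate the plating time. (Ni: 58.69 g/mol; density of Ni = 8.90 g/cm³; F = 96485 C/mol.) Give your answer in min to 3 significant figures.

1.46 min

Plated area = 2 × 18.2 × 2.90 = 105.6 cm²
Volume = 105.6 × 6.35×10⁻⁴ cm = 0.06706 cm³
m(Ni) = 0.06706 × 8.90 = 0.5968 g
n(Ni) = 0.5968 / 58.69 = 0.01017 mol; n(e⁻) = 2 × 0.01017 = 0.02034 mol
Q = 0.02034 × 96485 = 1963 C
t = 1963 / 22.4 = 87.63 s = 1.46 min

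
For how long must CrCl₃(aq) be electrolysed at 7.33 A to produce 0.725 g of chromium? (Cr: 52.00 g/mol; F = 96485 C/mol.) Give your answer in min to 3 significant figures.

n(Cr) = 0.725 / 52.00 = 0.01394 mol
Cr³⁺ + 3e⁻ → Cr, so n(e⁻) = 3 × 0.01394 = 0.04182 mol
Q = 0.04182 × 96485 = 4035 C
t = Q / I = 4035 / 7.33 = 550.5 s = 9.18 min

9.18 min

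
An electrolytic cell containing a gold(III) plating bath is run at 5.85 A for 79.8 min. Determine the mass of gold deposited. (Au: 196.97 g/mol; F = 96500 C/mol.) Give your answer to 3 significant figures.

19.1 g

Q = It = 5.85 × 4788 = 28010 C
n(e⁻) = 28010 / 96500 = 0.2903 mol
Au³⁺ + 3e⁻ → Au, so n(Au) = 0.2903 / 3 = 0.09677 mol
m = 0.09677 × 196.97 = 19.1 g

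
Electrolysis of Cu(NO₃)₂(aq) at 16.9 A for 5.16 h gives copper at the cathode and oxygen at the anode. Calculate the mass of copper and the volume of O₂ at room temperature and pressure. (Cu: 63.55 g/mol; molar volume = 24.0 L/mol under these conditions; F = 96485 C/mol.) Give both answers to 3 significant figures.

Q = 16.9 × 18576 = 3.139×10^5 C; n(e⁻) = 3.139×10^5 / 96485 = 3.253 mol
Cathode: Cu²⁺ + 2e⁻ → Cu → n(Cu) = 3.253/2 = 1.627 mol → 103 g
Anode: 2H₂O → O₂ + 4H⁺ + 4e⁻ → n(O₂) = 3.253/4 = 0.8133 mol → 19.5 L

103 g Cu; 19.5 L O₂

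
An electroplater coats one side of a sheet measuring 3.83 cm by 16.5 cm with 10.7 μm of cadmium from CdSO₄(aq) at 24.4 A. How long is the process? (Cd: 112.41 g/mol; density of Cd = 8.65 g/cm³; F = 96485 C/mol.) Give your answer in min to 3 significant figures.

0.686 min

Plated area = 3.83 × 16.5 = 63.20 cm²
Volume = 63.20 × 10.7×10⁻⁴ cm = 0.06762 cm³
m(Cd) = 0.06762 × 8.65 = 0.5849 g
n(Cd) = 0.5849 / 112.41 = 0.005203 mol; n(e⁻) = 2 × 0.005203 = 0.01041 mol
Q = 0.01041 × 96485 = 1004 C
t = 1004 / 24.4 = 41.15 s = 0.686 min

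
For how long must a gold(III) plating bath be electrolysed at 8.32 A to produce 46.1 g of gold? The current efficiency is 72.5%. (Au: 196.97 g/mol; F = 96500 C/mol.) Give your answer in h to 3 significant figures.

n(Au) = 46.1 / 196.97 = 0.2340 mol
Au³⁺ + 3e⁻ → Au, so n(e⁻) = 3 × 0.2340 = 0.7020 mol
Q = 0.7020 × 96500 / 0.725 = 93440 C
t = Q / I = 93440 / 8.32 = 11230 s = 3.12 h

3.12 h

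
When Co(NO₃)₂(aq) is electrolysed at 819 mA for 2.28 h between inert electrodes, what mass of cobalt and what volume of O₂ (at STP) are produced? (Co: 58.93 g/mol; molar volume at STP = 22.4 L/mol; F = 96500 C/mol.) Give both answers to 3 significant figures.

2.05 g Co; 0.390 L O₂

Q = 0.819 × 8208 = 6722 C; n(e⁻) = 6722 / 96500 = 0.06966 mol
Cathode: Co²⁺ + 2e⁻ → Co → n(Co) = 0.06966/2 = 0.03483 mol → 2.05 g
Anode: 2H₂O → O₂ + 4H⁺ + 4e⁻ → n(O₂) = 0.06966/4 = 0.01742 mol → 0.390 L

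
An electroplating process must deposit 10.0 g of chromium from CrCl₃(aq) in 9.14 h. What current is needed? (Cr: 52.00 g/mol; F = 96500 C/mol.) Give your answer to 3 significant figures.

n(Cr) = 10.0 / 52.00 = 0.1923 mol
Cr³⁺ + 3e⁻ → Cr, so n(e⁻) = 3 × 0.1923 = 0.5769 mol
Q = 0.5769 × 96500 = 55670 C
I = Q / t = 55670 / 32904 s = 1.69 A

1.69 A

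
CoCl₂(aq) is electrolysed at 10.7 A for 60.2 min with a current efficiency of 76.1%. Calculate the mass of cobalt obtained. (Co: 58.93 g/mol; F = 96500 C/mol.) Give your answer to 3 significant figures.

Q = 10.7 × 3612 = 38650 C
n(e⁻) = 38650 / 96500 = 0.4005 mol
Co²⁺ + 2e⁻ → Co, so theoretical m(Co) = 0.2003 × 58.93 = 11.80 g
Actual mass = 76.1% × 11.80 = 8.98 g

8.98 g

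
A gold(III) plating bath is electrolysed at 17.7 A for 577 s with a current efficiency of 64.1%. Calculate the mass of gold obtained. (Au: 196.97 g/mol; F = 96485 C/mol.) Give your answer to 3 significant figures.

Q = 17.7 × 577 = 10210 C
n(e⁻) = 10210 / 96485 = 0.1058 mol
Au³⁺ + 3e⁻ → Au, so theoretical m(Au) = 0.03527 × 196.97 = 6.947 g
Actual mass = 64.1% × 6.947 = 4.45 g

4.45 g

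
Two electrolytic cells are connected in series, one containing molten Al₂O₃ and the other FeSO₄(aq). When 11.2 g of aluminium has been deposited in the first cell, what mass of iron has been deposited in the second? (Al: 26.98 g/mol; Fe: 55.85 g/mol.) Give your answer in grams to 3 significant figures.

n(Al) = 11.2 / 26.98 = 0.4151 mol
Al³⁺ + 3e⁻ → Al, so n(e⁻) = 3 × 0.4151 = 1.245 mol
In series, the same 1.245 mol of electrons flows through the second cell.
Fe²⁺ + 2e⁻ → Fe, so n(Fe) = 1.245 / 2 = 0.6225 mol
m(Fe) = 0.6225 × 55.85 = 34.8 g

34.8 g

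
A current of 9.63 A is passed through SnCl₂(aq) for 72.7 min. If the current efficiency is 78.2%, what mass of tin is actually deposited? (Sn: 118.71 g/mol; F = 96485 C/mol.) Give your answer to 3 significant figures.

20.2 g

Q = 9.63 × 4362 = 42010 C
n(e⁻) = 42010 / 96485 = 0.4354 mol
Sn²⁺ + 2e⁻ → Sn, so theoretical m(Sn) = 0.2177 × 118.71 = 25.84 g
Actual mass = 78.2% × 25.84 = 20.2 g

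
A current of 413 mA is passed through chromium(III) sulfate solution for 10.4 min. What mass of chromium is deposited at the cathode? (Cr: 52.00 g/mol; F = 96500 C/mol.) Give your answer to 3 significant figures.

Q = It = 0.413 × 624 = 257.7 C
n(e⁻) = Q/F = 257.7/96500 = 0.002670 mol
Cr³⁺ + 3e⁻ → Cr, so n(Cr) = 0.002670 / 3 = 8.900×10^-4 mol
m = 8.900×10^-4 × 52.00 = 0.0463 g

0.0463 g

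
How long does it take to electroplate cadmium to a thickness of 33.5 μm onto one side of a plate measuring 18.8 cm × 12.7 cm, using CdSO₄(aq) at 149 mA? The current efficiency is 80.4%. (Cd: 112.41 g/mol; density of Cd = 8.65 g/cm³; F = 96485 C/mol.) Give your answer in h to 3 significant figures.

27.5 h

Plated area = 18.8 × 12.7 = 238.8 cm²
Volume = 238.8 × 33.5×10⁻⁴ cm = 0.8000 cm³
m(Cd) = 0.8000 × 8.65 = 6.920 g
n(Cd) = 6.920 / 112.41 = 0.06156 mol; n(e⁻) = 2 × 0.06156 = 0.1231 mol
Q = 0.1231 × 96485 / 0.804 = 14770 C
t = 14770 / 0.149 = 99130 s = 27.5 h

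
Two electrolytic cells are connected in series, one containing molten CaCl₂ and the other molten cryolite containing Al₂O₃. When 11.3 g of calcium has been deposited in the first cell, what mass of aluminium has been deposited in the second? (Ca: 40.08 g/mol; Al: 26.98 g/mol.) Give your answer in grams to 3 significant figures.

n(Ca) = 11.3 / 40.08 = 0.2819 mol
Ca²⁺ + 2e⁻ → Ca, so n(e⁻) = 2 × 0.2819 = 0.5638 mol
In series, the same 0.5638 mol of electrons flows through the second cell.
Al³⁺ + 3e⁻ → Al, so n(Al) = 0.5638 / 3 = 0.1879 mol
m(Al) = 0.1879 × 26.98 = 5.07 g

5.07 g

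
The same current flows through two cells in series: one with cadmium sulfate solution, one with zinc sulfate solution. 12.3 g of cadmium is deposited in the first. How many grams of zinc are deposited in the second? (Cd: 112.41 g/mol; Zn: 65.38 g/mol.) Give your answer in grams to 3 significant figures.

n(Cd) = 12.3 / 112.41 = 0.1094 mol
Cd²⁺ + 2e⁻ → Cd, so n(e⁻) = 2 × 0.1094 = 0.2188 mol
Same current for the same time ⇒ same n(e⁻) = 0.2188 mol in both cells.
Zn²⁺ + 2e⁻ → Zn, so n(Zn) = 0.2188 / 2 = 0.1094 mol
m(Zn) = 0.1094 × 65.38 = 7.15 g

7.15 g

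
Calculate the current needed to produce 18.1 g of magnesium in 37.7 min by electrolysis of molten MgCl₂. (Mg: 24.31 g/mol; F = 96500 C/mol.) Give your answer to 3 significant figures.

n(Mg) = 18.1 / 24.31 = 0.7445 mol
Mg²⁺ + 2e⁻ → Mg, so n(e⁻) = 2 × 0.7445 = 1.489 mol
Q = 1.489 × 96500 = 1.437×10^5 C
I = Q / t = 1.437×10^5 / 2262 s = 63.5 A

63.5 A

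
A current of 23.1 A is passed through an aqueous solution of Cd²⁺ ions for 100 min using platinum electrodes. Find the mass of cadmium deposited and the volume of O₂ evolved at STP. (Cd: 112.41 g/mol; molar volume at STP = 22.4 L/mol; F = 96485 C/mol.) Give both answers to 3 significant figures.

80.7 g Cd; 8.04 L O₂

Q = 23.1 × 6000 = 1.386×10^5 C; n(e⁻) = 1.386×10^5 / 96485 = 1.436 mol
Cathode: Cd²⁺ + 2e⁻ → Cd → n(Cd) = 1.436/2 = 0.7180 mol → 80.7 g
Anode: 2H₂O → O₂ + 4H⁺ + 4e⁻ → n(O₂) = 1.436/4 = 0.3590 mol → 8.04 L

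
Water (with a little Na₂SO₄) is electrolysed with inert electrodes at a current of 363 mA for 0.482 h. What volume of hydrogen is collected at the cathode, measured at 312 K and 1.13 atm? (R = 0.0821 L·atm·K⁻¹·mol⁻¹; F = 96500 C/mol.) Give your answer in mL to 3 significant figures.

74.0 mL

Q = 0.363 A × 1735.2 s = 629.9 C
n(e⁻) = Q/F = 629.9/96500 = 0.006527 mol
2H⁺ + 2e⁻ → H₂, so n(H₂) = 0.006527 / 2 = 0.003264 mol
V = nRT/P = 0.003264 × 0.0821 × 312 / 1.13 = 0.07399 L
= 74.0 mL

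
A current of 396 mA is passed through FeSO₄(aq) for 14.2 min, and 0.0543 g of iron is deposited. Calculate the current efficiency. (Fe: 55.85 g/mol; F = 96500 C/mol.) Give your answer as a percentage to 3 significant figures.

Q = 0.396 × 852 = 337.4 C
n(e⁻) = 337.4 / 96500 = 0.003496 mol
Fe²⁺ + 2e⁻ → Fe, so theoretical n(Fe) = 0.001748 mol → 0.09763 g
Efficiency = 0.0543 / 0.09763 = 0.5562 = 55.6%

55.6%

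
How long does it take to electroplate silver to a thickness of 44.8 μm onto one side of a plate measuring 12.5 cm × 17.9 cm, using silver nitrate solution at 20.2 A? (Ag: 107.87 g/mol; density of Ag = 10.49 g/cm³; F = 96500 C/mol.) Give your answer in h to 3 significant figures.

Plated area = 12.5 × 17.9 = 223.8 cm²
Volume = 223.8 × 44.8×10⁻⁴ cm = 1.003 cm³
m(Ag) = 1.003 × 10.49 = 10.52 g
n(Ag) = 10.52 / 107.87 = 0.09752 mol; n(e⁻) = 0.09752 mol
Q = 0.09752 × 96500 = 9411 C
t = 9411 / 20.2 = 465.9 s = 0.129 h

0.129 h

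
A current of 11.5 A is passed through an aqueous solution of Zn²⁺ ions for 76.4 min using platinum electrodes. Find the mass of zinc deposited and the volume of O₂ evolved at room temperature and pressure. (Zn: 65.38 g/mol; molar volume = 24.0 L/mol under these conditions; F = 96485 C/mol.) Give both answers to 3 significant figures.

17.9 g Zn; 3.28 L O₂

Q = 11.5 × 4584 = 52720 C; n(e⁻) = 52720 / 96485 = 0.5464 mol
Cathode: Zn²⁺ + 2e⁻ → Zn → n(Zn) = 0.5464/2 = 0.2732 mol → 17.9 g
Anode: 2H₂O → O₂ + 4H⁺ + 4e⁻ → n(O₂) = 0.5464/4 = 0.1366 mol → 3.28 L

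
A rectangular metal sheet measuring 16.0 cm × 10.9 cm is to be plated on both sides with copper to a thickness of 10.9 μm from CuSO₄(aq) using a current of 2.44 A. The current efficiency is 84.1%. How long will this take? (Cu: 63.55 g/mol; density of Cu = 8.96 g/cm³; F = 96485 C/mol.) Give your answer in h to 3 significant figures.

Plated area = 2 × 16.0 × 10.9 = 348.8 cm²
Volume = 348.8 × 10.9×10⁻⁴ cm = 0.3802 cm³
m(Cu) = 0.3802 × 8.96 = 3.407 g
n(Cu) = 3.407 / 63.55 = 0.05361 mol; n(e⁻) = 2 × 0.05361 = 0.1072 mol
Q = 0.1072 × 96485 / 0.841 = 12300 C
t = 12300 / 2.44 = 5041 s = 1.40 h

1.40 h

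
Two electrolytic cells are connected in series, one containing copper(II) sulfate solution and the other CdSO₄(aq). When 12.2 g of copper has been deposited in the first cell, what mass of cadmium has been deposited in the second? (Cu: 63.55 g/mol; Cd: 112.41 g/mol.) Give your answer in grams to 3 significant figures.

21.6 g

n(Cu) = 12.2 / 63.55 = 0.1920 mol
Cu²⁺ + 2e⁻ → Cu, so n(e⁻) = 2 × 0.1920 = 0.3840 mol
In series, the same 0.3840 mol of electrons flows through the second cell.
Cd²⁺ + 2e⁻ → Cd, so n(Cd) = 0.3840 / 2 = 0.1920 mol
m(Cd) = 0.1920 × 112.41 = 21.6 g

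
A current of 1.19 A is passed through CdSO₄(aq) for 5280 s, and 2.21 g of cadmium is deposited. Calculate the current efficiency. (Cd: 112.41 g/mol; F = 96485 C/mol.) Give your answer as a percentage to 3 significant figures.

Q = 1.19 × 5280 = 6283 C
n(e⁻) = 6283 / 96485 = 0.06512 mol
Cd²⁺ + 2e⁻ → Cd, so theoretical n(Cd) = 0.03256 mol → 3.660 g
Efficiency = 2.21 / 3.660 = 0.6038 = 60.4%

60.4%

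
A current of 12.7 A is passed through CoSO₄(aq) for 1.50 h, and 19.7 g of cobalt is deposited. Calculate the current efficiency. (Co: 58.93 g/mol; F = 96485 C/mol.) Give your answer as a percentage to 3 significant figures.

94.1%

Q = 12.7 × 5400 = 68580 C
n(e⁻) = 68580 / 96485 = 0.7108 mol
Co²⁺ + 2e⁻ → Co, so theoretical n(Co) = 0.3554 mol → 20.94 g
Efficiency = 19.7 / 20.94 = 0.9408 = 94.1%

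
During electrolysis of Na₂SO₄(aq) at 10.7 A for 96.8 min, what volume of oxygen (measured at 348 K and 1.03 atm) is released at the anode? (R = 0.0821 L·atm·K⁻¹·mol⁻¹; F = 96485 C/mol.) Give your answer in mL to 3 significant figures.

Charge passed = 10.7 × 5808 = 62150 C
n(e⁻) = Q/F = 62150/96485 = 0.6441 mol
2H₂O → O₂ + 4H⁺ + 4e⁻, so n(O₂) = 0.6441 / 4 = 0.1610 mol
V = nRT/P = 0.1610 × 0.0821 × 348 / 1.03 = 4.466 L
= 4470 mL

4470 mL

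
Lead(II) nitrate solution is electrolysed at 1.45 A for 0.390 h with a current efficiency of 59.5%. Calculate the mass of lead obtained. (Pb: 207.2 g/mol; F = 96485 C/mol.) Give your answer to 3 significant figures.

Q = 1.45 × 1404 = 2036 C
n(e⁻) = 2036 / 96485 = 0.02110 mol
Pb²⁺ + 2e⁻ → Pb, so theoretical m(Pb) = 0.01055 × 207.2 = 2.186 g
Actual mass = 59.5% × 2.186 = 1.30 g

1.30 g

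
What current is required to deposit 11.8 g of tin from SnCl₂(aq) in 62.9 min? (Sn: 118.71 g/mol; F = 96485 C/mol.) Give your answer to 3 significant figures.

n(Sn) = 11.8 / 118.71 = 0.09940 mol
Sn²⁺ + 2e⁻ → Sn, so n(e⁻) = 2 × 0.09940 = 0.1988 mol
Q = 0.1988 × 96485 = 19180 C
I = Q / t = 19180 / 3774 s = 5.08 A

5.08 A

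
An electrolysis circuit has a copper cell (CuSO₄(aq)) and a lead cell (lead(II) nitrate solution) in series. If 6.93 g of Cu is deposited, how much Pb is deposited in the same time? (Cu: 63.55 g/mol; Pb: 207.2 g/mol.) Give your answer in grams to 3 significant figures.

n(Cu) = 6.93 / 63.55 = 0.1090 mol
Cu²⁺ + 2e⁻ → Cu, so n(e⁻) = 2 × 0.1090 = 0.2180 mol
Same current for the same time ⇒ same n(e⁻) = 0.2180 mol in both cells.
Pb²⁺ + 2e⁻ → Pb, so n(Pb) = 0.2180 / 2 = 0.1090 mol
m(Pb) = 0.1090 × 207.2 = 22.6 g

22.6 g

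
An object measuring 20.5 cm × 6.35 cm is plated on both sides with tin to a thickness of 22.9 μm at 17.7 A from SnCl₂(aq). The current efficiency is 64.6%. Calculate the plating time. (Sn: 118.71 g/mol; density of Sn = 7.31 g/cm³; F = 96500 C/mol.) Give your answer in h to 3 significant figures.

0.172 h

Plated area = 2 × 20.5 × 6.35 = 260.4 cm²
Volume = 260.4 × 22.9×10⁻⁴ cm = 0.5963 cm³
m(Sn) = 0.5963 × 7.31 = 4.359 g
n(Sn) = 4.359 / 118.71 = 0.03672 mol; n(e⁻) = 2 × 0.03672 = 0.07344 mol
Q = 0.07344 × 96500 / 0.646 = 10970 C
t = 10970 / 17.7 = 619.8 s = 0.172 h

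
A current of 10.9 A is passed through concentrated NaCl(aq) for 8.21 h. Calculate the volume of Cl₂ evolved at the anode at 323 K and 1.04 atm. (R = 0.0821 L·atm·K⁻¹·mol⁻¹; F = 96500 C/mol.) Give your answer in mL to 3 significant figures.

42600 mL

Q = 10.9 A × 29556 s = 3.222×10^5 C
n(e⁻) = 3.222×10^5 / 96500 = 3.339 mol
2Cl⁻ → Cl₂ + 2e⁻, so n(Cl₂) = 3.339 / 2 = 1.670 mol
V = nRT/P = 1.670 × 0.0821 × 323 / 1.04 = 42.58 L
= 42600 mL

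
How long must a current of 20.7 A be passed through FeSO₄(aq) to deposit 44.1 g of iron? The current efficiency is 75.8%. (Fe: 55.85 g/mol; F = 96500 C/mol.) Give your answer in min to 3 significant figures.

162 min

n(Fe) = 44.1 / 55.85 = 0.7896 mol
Fe²⁺ + 2e⁻ → Fe, so n(e⁻) = 2 × 0.7896 = 1.579 mol
Q = 1.579 × 96500 / 0.758 = 2.010×10^5 C
t = Q / I = 2.010×10^5 / 20.7 = 9710 s = 162 min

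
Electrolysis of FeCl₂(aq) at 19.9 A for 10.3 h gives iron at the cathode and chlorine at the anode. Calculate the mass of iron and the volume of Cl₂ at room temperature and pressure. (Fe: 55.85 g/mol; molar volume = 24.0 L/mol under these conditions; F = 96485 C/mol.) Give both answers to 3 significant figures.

214 g Fe; 91.8 L Cl₂

Q = 19.9 × 37080 = 7.379×10^5 C; n(e⁻) = 7.379×10^5 / 96485 = 7.648 mol
Cathode: Fe²⁺ + 2e⁻ → Fe → n(Fe) = 7.648/2 = 3.824 mol → 214 g
Anode: 2Cl⁻ → Cl₂ + 2e⁻ → n(Cl₂) = 7.648/2 = 3.824 mol → 91.8 L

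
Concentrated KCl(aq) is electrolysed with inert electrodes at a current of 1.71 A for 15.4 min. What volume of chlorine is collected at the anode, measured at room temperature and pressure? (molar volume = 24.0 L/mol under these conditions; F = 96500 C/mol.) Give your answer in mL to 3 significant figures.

196 mL

Q = 1.71 A × 924 s = 1580 C
n(e⁻) = 1580 / 96500 = 0.01637 mol
2Cl⁻ → Cl₂ + 2e⁻, so n(Cl₂) = 0.01637 / 2 = 0.008185 mol
V = 0.008185 × 24.0 = 0.1964 L
= 196 mL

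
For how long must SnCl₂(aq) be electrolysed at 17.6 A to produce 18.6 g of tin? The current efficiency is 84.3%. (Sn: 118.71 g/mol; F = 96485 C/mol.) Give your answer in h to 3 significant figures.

n(Sn) = 18.6 / 118.71 = 0.1567 mol
Sn²⁺ + 2e⁻ → Sn, so n(e⁻) = 2 × 0.1567 = 0.3134 mol
Q = 0.3134 × 96485 / 0.843 = 35870 C
t = Q / I = 35870 / 17.6 = 2038 s = 0.566 h

0.566 h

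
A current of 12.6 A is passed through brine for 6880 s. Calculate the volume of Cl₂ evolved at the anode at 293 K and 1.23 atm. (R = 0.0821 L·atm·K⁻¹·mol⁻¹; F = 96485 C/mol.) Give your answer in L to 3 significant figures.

8.79 L

Q = It = 12.6 × 6880 = 86690 C
n(e⁻) = 86690 / 96485 = 0.8985 mol
2Cl⁻ → Cl₂ + 2e⁻, so n(Cl₂) = 0.8985 / 2 = 0.4493 mol
V = nRT/P = 0.4493 × 0.0821 × 293 / 1.23 = 8.787 L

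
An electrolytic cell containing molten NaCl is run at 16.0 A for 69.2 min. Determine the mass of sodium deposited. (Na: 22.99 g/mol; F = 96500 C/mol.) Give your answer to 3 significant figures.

15.8 g

Charge passed = 16.0 × 4152 = 66430 C
n(e⁻) = 66430 / 96500 = 0.6884 mol
Na⁺ + e⁻ → Na, so n(Na) = 0.6884 mol
m = 0.6884 × 22.99 = 15.8 g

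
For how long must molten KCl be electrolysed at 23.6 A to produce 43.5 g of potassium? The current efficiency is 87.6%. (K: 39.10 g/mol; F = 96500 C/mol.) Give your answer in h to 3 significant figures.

1.44 h

n(K) = 43.5 / 39.10 = 1.113 mol
K⁺ + e⁻ → K, so n(e⁻) = 1.113 mol
Q = 1.113 × 96500 / 0.876 = 1.226×10^5 C
t = Q / I = 1.226×10^5 / 23.6 = 5195 s = 1.44 h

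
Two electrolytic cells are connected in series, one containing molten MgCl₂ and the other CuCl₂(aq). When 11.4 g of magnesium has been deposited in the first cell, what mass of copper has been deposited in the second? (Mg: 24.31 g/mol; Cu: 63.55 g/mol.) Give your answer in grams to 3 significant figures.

29.8 g

n(Mg) = 11.4 / 24.31 = 0.4689 mol
Mg²⁺ + 2e⁻ → Mg, so n(e⁻) = 2 × 0.4689 = 0.9378 mol
In series, the same 0.9378 mol of electrons flows through the second cell.
Cu²⁺ + 2e⁻ → Cu, so n(Cu) = 0.9378 / 2 = 0.4689 mol
m(Cu) = 0.4689 × 63.55 = 29.8 g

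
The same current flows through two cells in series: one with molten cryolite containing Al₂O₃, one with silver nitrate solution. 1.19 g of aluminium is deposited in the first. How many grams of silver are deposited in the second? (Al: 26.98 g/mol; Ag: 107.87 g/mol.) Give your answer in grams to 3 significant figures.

n(Al) = 1.19 / 26.98 = 0.04411 mol
Al³⁺ + 3e⁻ → Al, so n(e⁻) = 3 × 0.04411 = 0.1323 mol
Same current for the same time ⇒ same n(e⁻) = 0.1323 mol in both cells.
Ag⁺ + e⁻ → Ag, so n(Ag) = 0.1323 mol
m(Ag) = 0.1323 × 107.87 = 14.3 g

14.3 g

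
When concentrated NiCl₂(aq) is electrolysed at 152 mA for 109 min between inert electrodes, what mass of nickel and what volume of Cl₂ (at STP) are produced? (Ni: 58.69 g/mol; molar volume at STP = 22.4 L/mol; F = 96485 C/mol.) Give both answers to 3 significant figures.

Q = 0.152 × 6540 = 994.1 C; n(e⁻) = 994.1 / 96485 = 0.01030 mol
Cathode: Ni²⁺ + 2e⁻ → Ni → n(Ni) = 0.01030/2 = 0.005150 mol → 0.302 g
Anode: 2Cl⁻ → Cl₂ + 2e⁻ → n(Cl₂) = 0.01030/2 = 0.005150 mol → 0.115 L

0.302 g Ni; 0.115 L Cl₂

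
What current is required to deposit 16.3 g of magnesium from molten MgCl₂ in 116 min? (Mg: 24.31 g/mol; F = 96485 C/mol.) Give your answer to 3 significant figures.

18.6 A

n(Mg) = 16.3 / 24.31 = 0.6705 mol
Mg²⁺ + 2e⁻ → Mg, so n(e⁻) = 2 × 0.6705 = 1.341 mol
Q = 1.341 × 96485 = 1.294×10^5 C
I = Q / t = 1.294×10^5 / 6960 s = 18.6 A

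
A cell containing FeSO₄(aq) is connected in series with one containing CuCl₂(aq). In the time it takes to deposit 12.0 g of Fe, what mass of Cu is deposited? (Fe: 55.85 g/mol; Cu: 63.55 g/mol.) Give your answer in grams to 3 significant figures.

n(Fe) = 12.0 / 55.85 = 0.2149 mol
Fe²⁺ + 2e⁻ → Fe, so n(e⁻) = 2 × 0.2149 = 0.4298 mol
Since the cells are in series, n(e⁻) in the Cu cell is also 0.4298 mol.
Cu²⁺ + 2e⁻ → Cu, so n(Cu) = 0.4298 / 2 = 0.2149 mol
m(Cu) = 0.2149 × 63.55 = 13.7 g

13.7 g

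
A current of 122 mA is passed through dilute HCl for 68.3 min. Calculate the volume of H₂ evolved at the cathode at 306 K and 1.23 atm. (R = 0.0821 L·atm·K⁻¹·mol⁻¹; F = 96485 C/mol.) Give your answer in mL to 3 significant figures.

Q = 0.122 A × 4098 s = 500.0 C
Moles of electrons = 500.0 / 96485 = 0.005182 mol
2H⁺ + 2e⁻ → H₂, so n(H₂) = 0.005182 / 2 = 0.002591 mol
V = nRT/P = 0.002591 × 0.0821 × 306 / 1.23 = 0.05292 L
= 52.9 mL

52.9 mL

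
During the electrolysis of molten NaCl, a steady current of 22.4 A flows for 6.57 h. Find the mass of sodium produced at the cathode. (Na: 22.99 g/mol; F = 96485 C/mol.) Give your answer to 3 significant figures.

Charge passed = 22.4 × 23652 = 5.298×10^5 C
n(e⁻) = 5.298×10^5 / 96485 = 5.491 mol
Na⁺ + e⁻ → Na, so n(Na) = 5.491 mol
m = 5.491 × 22.99 = 126 g

126 g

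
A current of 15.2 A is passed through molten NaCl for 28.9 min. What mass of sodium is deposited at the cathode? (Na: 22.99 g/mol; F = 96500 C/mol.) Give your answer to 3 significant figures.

Q = 15.2 A × 1734 s = 26360 C
n(e⁻) = Q/F = 26360/96500 = 0.2732 mol
Na⁺ + e⁻ → Na, so n(Na) = 0.2732 mol
m = 0.2732 × 22.99 = 6.28 g

6.28 g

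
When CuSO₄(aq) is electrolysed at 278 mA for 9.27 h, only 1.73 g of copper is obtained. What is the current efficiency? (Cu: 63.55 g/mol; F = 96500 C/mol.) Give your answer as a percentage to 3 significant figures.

Q = 0.278 × 33372 = 9277 C
n(e⁻) = 9277 / 96500 = 0.09613 mol
Cu²⁺ + 2e⁻ → Cu, so theoretical n(Cu) = 0.04807 mol → 3.055 g
Efficiency = 1.73 / 3.055 = 0.5663 = 56.6%

56.6%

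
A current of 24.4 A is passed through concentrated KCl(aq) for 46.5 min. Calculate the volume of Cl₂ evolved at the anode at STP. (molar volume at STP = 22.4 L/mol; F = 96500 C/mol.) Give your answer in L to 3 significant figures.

Charge passed = 24.4 × 2790 = 68080 C
n(e⁻) = Q/F = 68080/96500 = 0.7055 mol
2Cl⁻ → Cl₂ + 2e⁻, so n(Cl₂) = 0.7055 / 2 = 0.3528 mol
V = 0.3528 × 22.4 = 7.903 L

7.90 L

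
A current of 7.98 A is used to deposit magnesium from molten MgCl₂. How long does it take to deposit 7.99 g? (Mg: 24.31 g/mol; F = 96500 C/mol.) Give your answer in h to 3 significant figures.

2.21 h

n(Mg) = 7.99 / 24.31 = 0.3287 mol
Mg²⁺ + 2e⁻ → Mg, so n(e⁻) = 2 × 0.3287 = 0.6574 mol
Q = 0.6574 × 96500 = 63440 C
t = Q / I = 63440 / 7.98 = 7950 s = 2.21 h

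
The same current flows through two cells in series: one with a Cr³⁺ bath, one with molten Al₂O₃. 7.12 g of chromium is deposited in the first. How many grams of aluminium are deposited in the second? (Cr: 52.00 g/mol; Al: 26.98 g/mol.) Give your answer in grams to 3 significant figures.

3.69 g

n(Cr) = 7.12 / 52.00 = 0.1369 mol
Cr³⁺ + 3e⁻ → Cr, so n(e⁻) = 3 × 0.1369 = 0.4107 mol
Since the cells are in series, n(e⁻) in the Al cell is also 0.4107 mol.
Al³⁺ + 3e⁻ → Al, so n(Al) = 0.4107 / 3 = 0.1369 mol
m(Al) = 0.1369 × 26.98 = 3.69 g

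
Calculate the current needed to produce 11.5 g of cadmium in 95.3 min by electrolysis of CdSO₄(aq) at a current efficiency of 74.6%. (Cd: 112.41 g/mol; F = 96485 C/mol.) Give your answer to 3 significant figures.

4.63 A

n(Cd) = 11.5 / 112.41 = 0.1023 mol
Cd²⁺ + 2e⁻ → Cd, so n(e⁻) = 2 × 0.1023 = 0.2046 mol
Q = 0.2046 × 96485 / 0.746 = 26460 C
I = Q / t = 26460 / 5718 s = 4.63 A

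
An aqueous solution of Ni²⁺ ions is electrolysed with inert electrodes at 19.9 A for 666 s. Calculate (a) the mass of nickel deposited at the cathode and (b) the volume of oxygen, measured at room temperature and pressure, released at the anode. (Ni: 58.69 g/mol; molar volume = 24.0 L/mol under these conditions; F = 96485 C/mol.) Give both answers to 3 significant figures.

Q = 19.9 × 666 = 13250 C; n(e⁻) = 13250 / 96485 = 0.1373 mol
Cathode: Ni²⁺ + 2e⁻ → Ni → n(Ni) = 0.1373/2 = 0.06865 mol → 4.03 g
Anode: 2H₂O → O₂ + 4H⁺ + 4e⁻ → n(O₂) = 0.1373/4 = 0.03433 mol → 0.824 L

4.03 g Ni; 0.824 L O₂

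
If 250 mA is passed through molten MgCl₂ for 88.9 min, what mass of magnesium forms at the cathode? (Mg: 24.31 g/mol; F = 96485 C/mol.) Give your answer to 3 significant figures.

0.168 g

Q = It = 0.250 × 5334 = 1334 C
Moles of electrons = 1334 / 96485 = 0.01383 mol
Mg²⁺ + 2e⁻ → Mg, so n(Mg) = 0.01383 / 2 = 0.006915 mol
m = 0.006915 × 24.31 = 0.168 g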